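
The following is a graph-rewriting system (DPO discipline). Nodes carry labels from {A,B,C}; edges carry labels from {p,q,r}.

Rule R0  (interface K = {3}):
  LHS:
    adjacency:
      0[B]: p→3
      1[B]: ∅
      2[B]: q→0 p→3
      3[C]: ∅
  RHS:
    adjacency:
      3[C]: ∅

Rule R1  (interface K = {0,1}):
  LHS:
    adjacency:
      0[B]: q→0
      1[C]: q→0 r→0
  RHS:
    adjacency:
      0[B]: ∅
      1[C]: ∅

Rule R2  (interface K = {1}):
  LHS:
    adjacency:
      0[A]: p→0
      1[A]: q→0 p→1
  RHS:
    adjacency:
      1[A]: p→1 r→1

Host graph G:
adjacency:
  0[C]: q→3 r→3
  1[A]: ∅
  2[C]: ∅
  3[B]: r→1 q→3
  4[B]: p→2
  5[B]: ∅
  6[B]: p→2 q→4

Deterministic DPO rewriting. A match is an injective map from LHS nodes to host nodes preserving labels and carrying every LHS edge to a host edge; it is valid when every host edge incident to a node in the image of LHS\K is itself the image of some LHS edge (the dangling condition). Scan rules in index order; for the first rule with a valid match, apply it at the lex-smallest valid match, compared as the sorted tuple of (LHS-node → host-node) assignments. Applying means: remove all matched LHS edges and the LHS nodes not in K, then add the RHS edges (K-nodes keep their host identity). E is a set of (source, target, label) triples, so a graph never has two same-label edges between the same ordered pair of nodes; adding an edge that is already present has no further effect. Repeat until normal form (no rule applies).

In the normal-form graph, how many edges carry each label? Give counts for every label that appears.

Answer: r:1

Steps:
initial: |V|=7 |E|=7  E = 0-q->3 0-r->3 3-r->1 3-q->3 4-p->2 6-p->2 6-q->4
step 1: apply R0 at {0↦4, 1↦5, 2↦6, 3↦2}  → |V|=4 |E|=4  E = 0-q->3 0-r->3 3-r->1 3-q->3
step 2: apply R1 at {0↦3, 1↦0}  → |V|=4 |E|=1  E = 3-r->1
normal form: no rule applies after step 2
NF edges: [(3, 1, 'r')]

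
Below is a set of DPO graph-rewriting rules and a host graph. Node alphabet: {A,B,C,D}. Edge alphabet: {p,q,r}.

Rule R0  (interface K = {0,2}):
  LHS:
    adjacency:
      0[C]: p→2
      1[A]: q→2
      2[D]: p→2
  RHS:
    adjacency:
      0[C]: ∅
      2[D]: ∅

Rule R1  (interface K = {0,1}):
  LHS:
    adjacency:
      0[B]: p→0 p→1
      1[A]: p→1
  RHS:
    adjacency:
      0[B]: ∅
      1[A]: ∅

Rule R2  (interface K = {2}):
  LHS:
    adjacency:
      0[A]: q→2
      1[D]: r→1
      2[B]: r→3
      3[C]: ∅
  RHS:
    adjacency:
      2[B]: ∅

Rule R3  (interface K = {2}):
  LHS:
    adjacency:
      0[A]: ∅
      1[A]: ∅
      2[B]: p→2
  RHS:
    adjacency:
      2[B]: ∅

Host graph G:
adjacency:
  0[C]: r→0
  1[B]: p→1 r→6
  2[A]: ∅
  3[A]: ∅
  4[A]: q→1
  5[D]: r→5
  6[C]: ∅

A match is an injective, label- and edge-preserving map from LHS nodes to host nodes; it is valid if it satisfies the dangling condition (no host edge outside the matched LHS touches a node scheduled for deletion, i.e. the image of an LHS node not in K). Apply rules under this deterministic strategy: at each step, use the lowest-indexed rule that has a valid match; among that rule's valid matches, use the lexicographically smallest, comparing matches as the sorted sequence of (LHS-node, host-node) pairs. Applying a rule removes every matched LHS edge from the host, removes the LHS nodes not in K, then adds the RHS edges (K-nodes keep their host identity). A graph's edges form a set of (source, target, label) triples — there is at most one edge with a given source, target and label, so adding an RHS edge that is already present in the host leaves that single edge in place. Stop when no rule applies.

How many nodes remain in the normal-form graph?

Answer: 2

Steps:
initial: |V|=7 |E|=5  E = 0-r->0 1-p->1 1-r->6 4-q->1 5-r->5
step 1: apply R2 at {0↦4, 1↦5, 2↦1, 3↦6}  → |V|=4 |E|=2  E = 0-r->0 1-p->1
step 2: apply R3 at {0↦2, 1↦3, 2↦1}  → |V|=2 |E|=1  E = 0-r->0
normal form: no rule applies after step 2
NF nodes: {0:C, 1:B}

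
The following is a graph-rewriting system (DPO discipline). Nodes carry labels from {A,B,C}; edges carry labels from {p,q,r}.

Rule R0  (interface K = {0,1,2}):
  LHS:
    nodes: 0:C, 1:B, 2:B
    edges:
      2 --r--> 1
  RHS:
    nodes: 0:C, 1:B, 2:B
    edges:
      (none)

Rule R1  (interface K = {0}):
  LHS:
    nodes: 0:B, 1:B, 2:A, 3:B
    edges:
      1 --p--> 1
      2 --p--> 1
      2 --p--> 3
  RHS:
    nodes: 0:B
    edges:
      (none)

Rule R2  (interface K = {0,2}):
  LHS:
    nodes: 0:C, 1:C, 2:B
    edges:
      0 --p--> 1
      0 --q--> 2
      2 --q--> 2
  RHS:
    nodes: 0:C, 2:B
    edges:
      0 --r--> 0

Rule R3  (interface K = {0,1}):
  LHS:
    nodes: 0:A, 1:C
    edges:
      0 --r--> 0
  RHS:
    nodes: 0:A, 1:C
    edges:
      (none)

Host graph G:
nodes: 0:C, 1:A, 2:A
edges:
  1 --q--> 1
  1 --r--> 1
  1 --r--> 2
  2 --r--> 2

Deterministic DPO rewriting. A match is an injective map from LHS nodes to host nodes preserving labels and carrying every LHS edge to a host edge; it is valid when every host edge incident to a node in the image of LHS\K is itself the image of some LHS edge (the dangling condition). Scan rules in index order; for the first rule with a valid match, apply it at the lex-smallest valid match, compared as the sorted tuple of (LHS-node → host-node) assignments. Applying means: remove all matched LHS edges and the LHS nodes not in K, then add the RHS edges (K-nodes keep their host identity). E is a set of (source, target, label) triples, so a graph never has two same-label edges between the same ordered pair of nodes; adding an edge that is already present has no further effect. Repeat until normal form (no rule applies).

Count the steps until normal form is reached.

Answer: 2

Rewrite trace:
start.  V:3 E:4  edges: 1-q->1 1-r->1 1-r->2 2-r->2
1. fire R3 via {0↦1, 1↦0}  →  V:3 E:3  edges: 1-q->1 1-r->2 2-r->2
2. fire R3 via {0↦2, 1↦0}  →  V:3 E:2  edges: 1-q->1 1-r->2
halt: no rule applies after step 2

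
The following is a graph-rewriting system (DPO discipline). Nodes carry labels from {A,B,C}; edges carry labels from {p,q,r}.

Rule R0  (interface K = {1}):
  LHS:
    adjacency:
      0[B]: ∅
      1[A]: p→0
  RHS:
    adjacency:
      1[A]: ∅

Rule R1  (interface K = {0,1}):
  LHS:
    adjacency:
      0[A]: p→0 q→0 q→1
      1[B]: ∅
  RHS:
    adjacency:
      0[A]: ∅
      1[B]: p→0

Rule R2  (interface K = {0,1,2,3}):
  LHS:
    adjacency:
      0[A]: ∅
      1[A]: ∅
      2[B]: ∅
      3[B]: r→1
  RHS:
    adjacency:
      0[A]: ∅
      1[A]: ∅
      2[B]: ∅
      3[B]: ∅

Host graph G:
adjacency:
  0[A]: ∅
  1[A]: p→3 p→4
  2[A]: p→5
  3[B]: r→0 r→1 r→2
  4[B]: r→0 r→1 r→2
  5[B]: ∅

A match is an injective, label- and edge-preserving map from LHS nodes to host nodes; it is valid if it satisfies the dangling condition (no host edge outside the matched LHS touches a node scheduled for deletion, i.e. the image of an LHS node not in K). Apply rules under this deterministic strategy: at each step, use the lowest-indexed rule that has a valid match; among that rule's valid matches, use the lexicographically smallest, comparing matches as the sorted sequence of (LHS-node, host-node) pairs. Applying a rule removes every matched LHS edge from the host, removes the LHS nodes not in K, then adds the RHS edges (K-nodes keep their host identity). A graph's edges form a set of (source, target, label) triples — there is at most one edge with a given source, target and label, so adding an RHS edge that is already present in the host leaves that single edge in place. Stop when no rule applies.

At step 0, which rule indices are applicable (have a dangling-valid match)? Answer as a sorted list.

R0: 1 valid match — {0↦5, 1↦2}
R1: no valid match — LHS pattern not found
R2: 24 valid matches — {0↦0, 1↦1, 2↦3, 3↦4}, {0↦0, 1↦1, 2↦4, 3↦3}, {0↦0, 1↦1, 2↦5, 3↦3} (+21 more)

Answer: [R0,R2]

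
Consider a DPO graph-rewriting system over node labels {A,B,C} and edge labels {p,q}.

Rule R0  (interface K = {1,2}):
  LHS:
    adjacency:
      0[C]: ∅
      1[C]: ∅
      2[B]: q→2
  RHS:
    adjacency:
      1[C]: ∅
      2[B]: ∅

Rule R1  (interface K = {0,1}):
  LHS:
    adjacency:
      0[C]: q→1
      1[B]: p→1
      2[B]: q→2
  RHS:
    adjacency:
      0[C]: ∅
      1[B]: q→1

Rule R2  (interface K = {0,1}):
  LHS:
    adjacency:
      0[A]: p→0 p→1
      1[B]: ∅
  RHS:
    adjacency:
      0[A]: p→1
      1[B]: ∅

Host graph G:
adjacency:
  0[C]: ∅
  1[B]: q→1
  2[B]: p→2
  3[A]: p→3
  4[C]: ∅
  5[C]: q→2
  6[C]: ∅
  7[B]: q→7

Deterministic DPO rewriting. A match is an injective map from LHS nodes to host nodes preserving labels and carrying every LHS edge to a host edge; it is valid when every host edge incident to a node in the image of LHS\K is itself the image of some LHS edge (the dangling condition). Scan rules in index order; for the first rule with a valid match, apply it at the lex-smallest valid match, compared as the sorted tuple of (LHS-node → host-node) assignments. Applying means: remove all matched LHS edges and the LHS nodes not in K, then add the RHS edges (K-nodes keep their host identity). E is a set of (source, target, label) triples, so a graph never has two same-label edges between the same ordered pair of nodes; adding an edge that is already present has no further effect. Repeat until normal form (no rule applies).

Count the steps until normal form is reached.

[0] host  ⇒  8 nodes, 5 edges  {1-q->1 2-p->2 3-p->3 5-q->2 7-q->7}
[1] R0 @ {0↦0, 1↦4, 2↦1}  ⇒  7 nodes, 4 edges  {2-p->2 3-p->3 5-q->2 7-q->7}
[2] R0 @ {0↦4, 1↦5, 2↦7}  ⇒  6 nodes, 3 edges  {2-p->2 3-p->3 5-q->2}
final graph: no rule applies after step 2

Answer: 2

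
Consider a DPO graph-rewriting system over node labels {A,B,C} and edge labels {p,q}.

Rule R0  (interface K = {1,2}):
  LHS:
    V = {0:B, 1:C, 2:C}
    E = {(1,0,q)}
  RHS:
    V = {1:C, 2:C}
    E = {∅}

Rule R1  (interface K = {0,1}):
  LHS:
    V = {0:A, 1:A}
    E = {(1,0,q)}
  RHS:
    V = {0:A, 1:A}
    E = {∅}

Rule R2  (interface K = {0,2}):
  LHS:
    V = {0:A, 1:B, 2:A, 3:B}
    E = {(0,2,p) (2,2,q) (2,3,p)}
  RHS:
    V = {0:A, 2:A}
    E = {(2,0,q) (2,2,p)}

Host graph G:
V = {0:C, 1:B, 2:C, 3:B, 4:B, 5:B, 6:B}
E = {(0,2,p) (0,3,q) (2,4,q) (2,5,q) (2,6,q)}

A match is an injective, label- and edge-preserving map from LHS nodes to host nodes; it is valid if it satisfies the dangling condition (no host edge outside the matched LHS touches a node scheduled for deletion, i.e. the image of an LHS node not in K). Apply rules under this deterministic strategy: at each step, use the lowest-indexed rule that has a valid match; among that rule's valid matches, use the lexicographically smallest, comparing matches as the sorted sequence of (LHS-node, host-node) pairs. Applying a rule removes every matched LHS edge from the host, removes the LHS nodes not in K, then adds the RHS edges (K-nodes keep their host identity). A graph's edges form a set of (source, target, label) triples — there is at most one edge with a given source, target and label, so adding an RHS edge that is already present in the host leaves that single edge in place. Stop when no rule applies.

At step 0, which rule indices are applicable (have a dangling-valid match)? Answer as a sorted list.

R0: 4 valid matches — {0↦3, 1↦0, 2↦2}, {0↦4, 1↦2, 2↦0}, {0↦5, 1↦2, 2↦0} (+1 more)
R1: no valid match — LHS pattern not found
R2: no valid match — LHS pattern not found

Answer: [R0]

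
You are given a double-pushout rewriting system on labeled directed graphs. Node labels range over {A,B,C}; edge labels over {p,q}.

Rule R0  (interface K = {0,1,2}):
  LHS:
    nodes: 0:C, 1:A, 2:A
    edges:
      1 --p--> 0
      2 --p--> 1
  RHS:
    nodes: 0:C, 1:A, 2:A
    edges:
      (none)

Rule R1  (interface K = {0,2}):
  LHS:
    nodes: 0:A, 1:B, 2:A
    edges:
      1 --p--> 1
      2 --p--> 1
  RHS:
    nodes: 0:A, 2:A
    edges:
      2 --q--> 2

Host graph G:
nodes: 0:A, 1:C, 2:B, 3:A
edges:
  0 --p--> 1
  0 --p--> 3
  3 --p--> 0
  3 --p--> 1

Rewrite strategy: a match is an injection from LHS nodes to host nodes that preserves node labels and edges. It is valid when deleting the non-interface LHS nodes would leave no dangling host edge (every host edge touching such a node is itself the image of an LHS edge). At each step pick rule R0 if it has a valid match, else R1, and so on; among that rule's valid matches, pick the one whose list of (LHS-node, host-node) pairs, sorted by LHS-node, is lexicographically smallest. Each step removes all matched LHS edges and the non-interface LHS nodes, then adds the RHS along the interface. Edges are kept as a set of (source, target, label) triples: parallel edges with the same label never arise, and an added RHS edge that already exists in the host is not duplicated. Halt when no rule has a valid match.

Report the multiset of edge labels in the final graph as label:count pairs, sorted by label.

initial: |V|=4 |E|=4  E = 0-p->1 0-p->3 3-p->0 3-p->1
step 1: apply R0 at {0↦1, 1↦0, 2↦3}  → |V|=4 |E|=2  E = 0-p->3 3-p->1
step 2: apply R0 at {0↦1, 1↦3, 2↦0}  → |V|=4 |E|=0  E = ∅
final graph: no rule applies after step 2
NF edges: []

Answer: (no edges)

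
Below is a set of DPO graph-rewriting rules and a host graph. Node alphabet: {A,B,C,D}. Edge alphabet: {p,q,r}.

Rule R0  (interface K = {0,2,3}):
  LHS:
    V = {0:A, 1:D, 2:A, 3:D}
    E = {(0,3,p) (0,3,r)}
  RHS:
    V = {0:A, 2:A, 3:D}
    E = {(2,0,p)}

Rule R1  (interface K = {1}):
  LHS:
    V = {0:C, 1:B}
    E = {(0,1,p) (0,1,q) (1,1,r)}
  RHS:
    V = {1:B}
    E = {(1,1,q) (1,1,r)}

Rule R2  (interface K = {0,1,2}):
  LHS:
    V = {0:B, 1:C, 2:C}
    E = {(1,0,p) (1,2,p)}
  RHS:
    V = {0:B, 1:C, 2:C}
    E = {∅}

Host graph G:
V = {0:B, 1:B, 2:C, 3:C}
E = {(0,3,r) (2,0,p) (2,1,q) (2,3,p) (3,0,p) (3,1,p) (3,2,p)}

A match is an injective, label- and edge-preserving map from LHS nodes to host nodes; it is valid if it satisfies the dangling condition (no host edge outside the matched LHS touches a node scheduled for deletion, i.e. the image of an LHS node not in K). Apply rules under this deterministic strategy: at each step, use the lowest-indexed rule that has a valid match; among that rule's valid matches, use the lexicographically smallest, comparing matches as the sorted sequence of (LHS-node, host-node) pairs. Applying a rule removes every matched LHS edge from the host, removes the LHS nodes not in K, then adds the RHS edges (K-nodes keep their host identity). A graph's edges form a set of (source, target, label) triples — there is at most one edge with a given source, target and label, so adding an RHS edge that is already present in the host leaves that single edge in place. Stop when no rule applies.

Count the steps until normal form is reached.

[0] host  ⇒  4 nodes, 7 edges  {0-r->3 2-p->0 2-q->1 2-p->3 3-p->0 3-p->1 3-p->2}
[1] R2 @ {0↦0, 1↦2, 2↦3}  ⇒  4 nodes, 5 edges  {0-r->3 2-q->1 3-p->0 3-p->1 3-p->2}
[2] R2 @ {0↦0, 1↦3, 2↦2}  ⇒  4 nodes, 3 edges  {0-r->3 2-q->1 3-p->1}
normal form: no rule applies after step 2

Answer: 2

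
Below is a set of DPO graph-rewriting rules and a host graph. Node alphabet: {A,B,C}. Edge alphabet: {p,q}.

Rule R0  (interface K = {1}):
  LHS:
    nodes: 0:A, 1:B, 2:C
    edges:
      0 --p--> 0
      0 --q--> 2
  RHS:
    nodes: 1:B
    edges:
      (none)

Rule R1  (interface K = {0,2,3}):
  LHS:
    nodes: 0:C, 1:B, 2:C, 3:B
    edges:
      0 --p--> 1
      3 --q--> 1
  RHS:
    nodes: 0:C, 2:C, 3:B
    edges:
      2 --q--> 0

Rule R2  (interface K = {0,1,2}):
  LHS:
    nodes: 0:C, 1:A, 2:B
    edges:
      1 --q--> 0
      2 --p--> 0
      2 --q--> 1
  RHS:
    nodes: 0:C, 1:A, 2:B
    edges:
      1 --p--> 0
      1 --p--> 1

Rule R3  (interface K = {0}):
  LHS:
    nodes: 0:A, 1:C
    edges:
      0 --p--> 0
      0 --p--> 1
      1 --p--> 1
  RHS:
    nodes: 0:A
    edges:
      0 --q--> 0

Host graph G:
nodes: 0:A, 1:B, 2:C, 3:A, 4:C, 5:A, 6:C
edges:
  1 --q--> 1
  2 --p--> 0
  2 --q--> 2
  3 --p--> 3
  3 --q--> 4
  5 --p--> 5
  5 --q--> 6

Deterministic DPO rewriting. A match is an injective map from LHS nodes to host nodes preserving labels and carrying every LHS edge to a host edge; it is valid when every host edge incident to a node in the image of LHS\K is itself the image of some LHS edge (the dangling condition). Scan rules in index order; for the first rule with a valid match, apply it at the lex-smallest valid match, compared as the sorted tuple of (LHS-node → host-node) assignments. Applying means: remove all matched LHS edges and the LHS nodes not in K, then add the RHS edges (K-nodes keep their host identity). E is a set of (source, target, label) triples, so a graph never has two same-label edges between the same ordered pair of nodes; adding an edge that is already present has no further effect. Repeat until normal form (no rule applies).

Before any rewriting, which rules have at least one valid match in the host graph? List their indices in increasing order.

Answer: [R0]

Steps:
R0: 2 valid matches — {0↦3, 1↦1, 2↦4}, {0↦5, 1↦1, 2↦6}
R1: no valid match — LHS pattern not found
R2: no valid match — LHS pattern not found
R3: no valid match — LHS pattern not found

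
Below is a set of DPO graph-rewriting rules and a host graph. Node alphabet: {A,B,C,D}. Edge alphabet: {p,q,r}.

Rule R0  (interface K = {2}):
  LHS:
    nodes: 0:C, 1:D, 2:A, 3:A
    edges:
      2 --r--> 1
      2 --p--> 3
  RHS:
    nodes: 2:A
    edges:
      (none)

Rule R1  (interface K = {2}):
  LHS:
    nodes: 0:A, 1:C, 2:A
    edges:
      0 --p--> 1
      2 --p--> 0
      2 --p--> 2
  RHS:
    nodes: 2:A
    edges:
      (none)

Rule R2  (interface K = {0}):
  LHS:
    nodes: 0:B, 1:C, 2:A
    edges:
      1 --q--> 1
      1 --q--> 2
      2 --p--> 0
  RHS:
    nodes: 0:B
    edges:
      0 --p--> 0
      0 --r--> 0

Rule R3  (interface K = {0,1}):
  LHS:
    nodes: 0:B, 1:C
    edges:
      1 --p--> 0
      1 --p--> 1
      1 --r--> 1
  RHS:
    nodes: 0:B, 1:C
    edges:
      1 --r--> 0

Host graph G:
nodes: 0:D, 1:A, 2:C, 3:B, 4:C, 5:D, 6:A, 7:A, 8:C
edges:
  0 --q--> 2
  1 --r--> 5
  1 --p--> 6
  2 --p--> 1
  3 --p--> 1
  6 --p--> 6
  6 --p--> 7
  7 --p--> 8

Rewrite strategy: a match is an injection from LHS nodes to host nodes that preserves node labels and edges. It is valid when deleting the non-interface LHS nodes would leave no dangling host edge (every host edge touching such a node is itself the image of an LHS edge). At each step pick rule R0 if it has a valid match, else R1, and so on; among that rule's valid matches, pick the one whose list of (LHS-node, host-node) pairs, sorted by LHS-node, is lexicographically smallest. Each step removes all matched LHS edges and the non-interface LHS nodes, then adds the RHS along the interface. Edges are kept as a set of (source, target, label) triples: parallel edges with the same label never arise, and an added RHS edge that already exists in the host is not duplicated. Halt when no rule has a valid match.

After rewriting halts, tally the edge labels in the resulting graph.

start.  V:9 E:8  edges: 0-q->2 1-r->5 1-p->6 2-p->1 3-p->1 6-p->6 6-p->7 7-p->8
1. fire R1 via {0↦7, 1↦8, 2↦6}  →  V:7 E:5  edges: 0-q->2 1-r->5 1-p->6 2-p->1 3-p->1
2. fire R0 via {0↦4, 1↦5, 2↦1, 3↦6}  →  V:4 E:3  edges: 0-q->2 2-p->1 3-p->1
final graph: no rule applies after step 2
NF edges: [(0, 2, 'q'), (2, 1, 'p'), (3, 1, 'p')]

Answer: p:2 q:1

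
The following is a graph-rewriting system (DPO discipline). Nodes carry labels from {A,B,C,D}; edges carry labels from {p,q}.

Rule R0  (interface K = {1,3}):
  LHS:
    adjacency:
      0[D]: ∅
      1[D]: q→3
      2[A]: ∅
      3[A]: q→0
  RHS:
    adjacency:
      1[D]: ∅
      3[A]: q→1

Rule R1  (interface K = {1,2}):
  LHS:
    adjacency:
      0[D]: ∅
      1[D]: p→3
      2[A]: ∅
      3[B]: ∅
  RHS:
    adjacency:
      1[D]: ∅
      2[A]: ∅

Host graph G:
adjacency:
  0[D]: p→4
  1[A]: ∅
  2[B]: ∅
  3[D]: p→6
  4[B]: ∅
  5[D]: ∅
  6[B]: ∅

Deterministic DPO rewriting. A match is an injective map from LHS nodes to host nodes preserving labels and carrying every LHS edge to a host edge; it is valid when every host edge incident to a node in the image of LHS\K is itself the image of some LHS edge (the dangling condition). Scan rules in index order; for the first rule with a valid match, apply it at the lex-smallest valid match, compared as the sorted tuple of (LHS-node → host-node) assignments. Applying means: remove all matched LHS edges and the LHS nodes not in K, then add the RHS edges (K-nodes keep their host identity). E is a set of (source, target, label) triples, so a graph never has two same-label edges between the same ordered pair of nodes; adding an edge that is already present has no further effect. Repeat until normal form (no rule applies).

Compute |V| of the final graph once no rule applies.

Answer: 3

Steps:
initial: |V|=7 |E|=2  E = 0-p->4 3-p->6
step 1: apply R1 at {0↦5, 1↦0, 2↦1, 3↦4}  → |V|=5 |E|=1  E = 3-p->6
step 2: apply R1 at {0↦0, 1↦3, 2↦1, 3↦6}  → |V|=3 |E|=0  E = ∅
normal form: no rule applies after step 2
NF nodes: {1:A, 2:B, 3:D}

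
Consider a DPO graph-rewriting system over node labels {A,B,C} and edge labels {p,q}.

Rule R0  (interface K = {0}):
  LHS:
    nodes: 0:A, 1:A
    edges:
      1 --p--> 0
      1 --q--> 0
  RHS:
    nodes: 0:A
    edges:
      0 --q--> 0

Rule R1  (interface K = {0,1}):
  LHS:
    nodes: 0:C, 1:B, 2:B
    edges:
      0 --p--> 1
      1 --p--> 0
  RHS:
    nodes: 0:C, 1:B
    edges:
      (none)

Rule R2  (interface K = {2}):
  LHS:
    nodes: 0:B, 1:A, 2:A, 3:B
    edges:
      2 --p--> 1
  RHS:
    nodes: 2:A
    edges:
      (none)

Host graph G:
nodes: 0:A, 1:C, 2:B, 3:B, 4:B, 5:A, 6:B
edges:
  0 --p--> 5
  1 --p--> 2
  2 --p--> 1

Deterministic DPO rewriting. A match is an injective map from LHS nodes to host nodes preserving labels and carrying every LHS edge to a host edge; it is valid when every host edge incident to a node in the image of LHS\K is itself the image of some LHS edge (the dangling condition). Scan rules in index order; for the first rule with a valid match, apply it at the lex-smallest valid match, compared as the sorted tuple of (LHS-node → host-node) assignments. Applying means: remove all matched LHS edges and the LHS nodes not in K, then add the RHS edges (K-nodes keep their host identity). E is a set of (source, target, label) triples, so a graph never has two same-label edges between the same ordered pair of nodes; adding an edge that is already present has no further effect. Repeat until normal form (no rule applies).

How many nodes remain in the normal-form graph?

start.  V:7 E:3  edges: 0-p->5 1-p->2 2-p->1
1. fire R1 via {0↦1, 1↦2, 2↦3}  →  V:6 E:1  edges: 0-p->5
2. fire R2 via {0↦2, 1↦5, 2↦0, 3↦4}  →  V:3 E:0  edges: ∅
normal form: no rule applies after step 2
NF nodes: {0:A, 1:C, 6:B}

Answer: 3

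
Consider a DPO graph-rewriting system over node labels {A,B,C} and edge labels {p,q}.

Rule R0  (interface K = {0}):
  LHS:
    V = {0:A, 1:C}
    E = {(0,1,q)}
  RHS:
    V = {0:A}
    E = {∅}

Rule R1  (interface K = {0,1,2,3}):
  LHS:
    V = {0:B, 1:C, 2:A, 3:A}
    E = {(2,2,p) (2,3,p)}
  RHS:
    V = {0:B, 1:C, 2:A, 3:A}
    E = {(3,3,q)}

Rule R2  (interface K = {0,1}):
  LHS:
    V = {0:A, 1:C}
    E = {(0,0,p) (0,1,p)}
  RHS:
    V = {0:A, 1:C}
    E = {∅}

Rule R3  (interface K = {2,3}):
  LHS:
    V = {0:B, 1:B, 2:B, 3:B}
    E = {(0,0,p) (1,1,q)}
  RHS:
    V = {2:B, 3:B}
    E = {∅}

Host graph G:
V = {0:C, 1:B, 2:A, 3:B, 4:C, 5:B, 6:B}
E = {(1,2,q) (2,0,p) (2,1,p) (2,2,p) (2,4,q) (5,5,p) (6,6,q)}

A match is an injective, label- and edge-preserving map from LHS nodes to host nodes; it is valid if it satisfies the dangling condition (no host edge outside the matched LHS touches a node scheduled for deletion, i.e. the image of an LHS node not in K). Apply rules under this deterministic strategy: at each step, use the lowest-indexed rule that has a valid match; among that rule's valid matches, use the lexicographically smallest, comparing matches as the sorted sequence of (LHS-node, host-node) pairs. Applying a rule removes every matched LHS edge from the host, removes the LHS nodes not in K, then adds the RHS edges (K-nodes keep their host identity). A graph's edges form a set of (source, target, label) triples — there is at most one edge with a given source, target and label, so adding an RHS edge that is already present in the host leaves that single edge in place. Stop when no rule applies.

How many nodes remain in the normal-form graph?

Answer: 4

Derivation:
initial: |V|=7 |E|=7  E = 1-q->2 2-p->0 2-p->1 2-p->2 2-q->4 5-p->5 6-q->6
step 1: apply R0 at {0↦2, 1↦4}  → |V|=6 |E|=6  E = 1-q->2 2-p->0 2-p->1 2-p->2 5-p->5 6-q->6
step 2: apply R2 at {0↦2, 1↦0}  → |V|=6 |E|=4  E = 1-q->2 2-p->1 5-p->5 6-q->6
step 3: apply R3 at {0↦5, 1↦6, 2↦1, 3↦3}  → |V|=4 |E|=2  E = 1-q->2 2-p->1
final graph: no rule applies after step 3
NF nodes: {0:C, 1:B, 2:A, 3:B}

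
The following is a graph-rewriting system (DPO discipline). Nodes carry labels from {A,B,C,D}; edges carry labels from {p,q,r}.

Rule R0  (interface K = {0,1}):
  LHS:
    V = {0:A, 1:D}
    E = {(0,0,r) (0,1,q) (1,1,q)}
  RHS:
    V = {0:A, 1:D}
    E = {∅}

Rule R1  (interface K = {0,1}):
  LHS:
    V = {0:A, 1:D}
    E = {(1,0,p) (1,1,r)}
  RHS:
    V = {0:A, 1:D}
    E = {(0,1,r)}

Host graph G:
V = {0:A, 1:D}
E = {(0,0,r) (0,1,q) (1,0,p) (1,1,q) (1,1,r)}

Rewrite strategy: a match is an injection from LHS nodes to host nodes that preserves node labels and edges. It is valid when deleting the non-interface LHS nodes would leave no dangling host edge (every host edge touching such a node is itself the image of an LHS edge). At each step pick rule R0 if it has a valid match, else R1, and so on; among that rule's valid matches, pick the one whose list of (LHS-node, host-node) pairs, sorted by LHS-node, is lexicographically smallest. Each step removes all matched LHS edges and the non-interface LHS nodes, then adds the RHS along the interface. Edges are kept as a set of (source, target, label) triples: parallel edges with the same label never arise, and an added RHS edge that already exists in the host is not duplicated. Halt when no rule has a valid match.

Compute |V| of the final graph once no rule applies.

start.  V:2 E:5  edges: 0-r->0 0-q->1 1-p->0 1-q->1 1-r->1
1. fire R0 via {0↦0, 1↦1}  →  V:2 E:2  edges: 1-p->0 1-r->1
2. fire R1 via {0↦0, 1↦1}  →  V:2 E:1  edges: 0-r->1
halt: no rule applies after step 2
NF nodes: {0:A, 1:D}

Answer: 2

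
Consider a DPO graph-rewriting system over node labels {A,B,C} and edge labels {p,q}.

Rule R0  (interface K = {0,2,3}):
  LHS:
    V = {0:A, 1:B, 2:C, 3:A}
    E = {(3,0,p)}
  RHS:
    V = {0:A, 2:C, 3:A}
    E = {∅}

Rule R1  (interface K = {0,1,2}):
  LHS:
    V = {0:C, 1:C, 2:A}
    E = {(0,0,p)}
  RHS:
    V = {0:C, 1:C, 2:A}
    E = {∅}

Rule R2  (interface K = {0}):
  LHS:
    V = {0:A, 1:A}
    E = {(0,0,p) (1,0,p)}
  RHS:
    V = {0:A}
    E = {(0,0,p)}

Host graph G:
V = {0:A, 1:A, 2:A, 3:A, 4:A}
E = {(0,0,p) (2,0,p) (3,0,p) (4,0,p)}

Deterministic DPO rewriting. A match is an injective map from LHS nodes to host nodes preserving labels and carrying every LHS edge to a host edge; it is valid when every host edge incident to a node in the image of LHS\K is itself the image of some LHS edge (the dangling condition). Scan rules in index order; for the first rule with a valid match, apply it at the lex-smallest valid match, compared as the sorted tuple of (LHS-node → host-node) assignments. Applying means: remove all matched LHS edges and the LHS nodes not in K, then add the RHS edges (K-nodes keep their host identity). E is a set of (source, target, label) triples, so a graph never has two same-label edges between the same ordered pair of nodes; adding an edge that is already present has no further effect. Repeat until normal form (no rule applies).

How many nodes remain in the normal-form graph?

start.  V:5 E:4  edges: 0-p->0 2-p->0 3-p->0 4-p->0
1. fire R2 via {0↦0, 1↦2}  →  V:4 E:3  edges: 0-p->0 3-p->0 4-p->0
2. fire R2 via {0↦0, 1↦3}  →  V:3 E:2  edges: 0-p->0 4-p->0
3. fire R2 via {0↦0, 1↦4}  →  V:2 E:1  edges: 0-p->0
final graph: no rule applies after step 3
NF nodes: {0:A, 1:A}

Answer: 2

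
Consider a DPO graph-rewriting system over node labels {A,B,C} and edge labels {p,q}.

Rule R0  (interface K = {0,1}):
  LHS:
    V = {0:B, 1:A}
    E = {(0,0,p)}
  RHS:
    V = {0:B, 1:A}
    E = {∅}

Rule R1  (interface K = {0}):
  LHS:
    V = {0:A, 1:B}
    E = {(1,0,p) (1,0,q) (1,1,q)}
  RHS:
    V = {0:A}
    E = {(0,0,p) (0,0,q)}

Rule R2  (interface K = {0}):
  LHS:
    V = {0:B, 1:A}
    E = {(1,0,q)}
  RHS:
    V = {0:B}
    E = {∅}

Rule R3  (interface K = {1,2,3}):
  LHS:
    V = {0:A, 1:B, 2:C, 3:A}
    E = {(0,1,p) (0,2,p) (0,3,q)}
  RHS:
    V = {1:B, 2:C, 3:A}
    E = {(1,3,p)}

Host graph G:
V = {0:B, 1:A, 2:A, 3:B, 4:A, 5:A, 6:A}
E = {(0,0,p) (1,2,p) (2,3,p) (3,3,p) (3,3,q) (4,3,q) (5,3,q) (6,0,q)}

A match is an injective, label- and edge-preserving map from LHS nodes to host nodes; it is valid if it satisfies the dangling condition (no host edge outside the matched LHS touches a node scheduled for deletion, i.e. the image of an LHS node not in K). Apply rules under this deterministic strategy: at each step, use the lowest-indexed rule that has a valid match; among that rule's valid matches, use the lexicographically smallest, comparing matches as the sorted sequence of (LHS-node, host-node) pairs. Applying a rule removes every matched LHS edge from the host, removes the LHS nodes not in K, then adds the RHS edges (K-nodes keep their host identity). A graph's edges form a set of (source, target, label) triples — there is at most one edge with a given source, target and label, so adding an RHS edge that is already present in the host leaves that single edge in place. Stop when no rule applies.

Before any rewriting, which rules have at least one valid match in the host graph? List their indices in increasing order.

R0: 10 valid matches — {0↦0, 1↦1}, {0↦0, 1↦2}, {0↦0, 1↦4} (+7 more)
R1: no valid match — LHS pattern not found
R2: 3 valid matches — {0↦0, 1↦6}, {0↦3, 1↦4}, {0↦3, 1↦5}
R3: no valid match — LHS pattern not found

Answer: [R0,R2]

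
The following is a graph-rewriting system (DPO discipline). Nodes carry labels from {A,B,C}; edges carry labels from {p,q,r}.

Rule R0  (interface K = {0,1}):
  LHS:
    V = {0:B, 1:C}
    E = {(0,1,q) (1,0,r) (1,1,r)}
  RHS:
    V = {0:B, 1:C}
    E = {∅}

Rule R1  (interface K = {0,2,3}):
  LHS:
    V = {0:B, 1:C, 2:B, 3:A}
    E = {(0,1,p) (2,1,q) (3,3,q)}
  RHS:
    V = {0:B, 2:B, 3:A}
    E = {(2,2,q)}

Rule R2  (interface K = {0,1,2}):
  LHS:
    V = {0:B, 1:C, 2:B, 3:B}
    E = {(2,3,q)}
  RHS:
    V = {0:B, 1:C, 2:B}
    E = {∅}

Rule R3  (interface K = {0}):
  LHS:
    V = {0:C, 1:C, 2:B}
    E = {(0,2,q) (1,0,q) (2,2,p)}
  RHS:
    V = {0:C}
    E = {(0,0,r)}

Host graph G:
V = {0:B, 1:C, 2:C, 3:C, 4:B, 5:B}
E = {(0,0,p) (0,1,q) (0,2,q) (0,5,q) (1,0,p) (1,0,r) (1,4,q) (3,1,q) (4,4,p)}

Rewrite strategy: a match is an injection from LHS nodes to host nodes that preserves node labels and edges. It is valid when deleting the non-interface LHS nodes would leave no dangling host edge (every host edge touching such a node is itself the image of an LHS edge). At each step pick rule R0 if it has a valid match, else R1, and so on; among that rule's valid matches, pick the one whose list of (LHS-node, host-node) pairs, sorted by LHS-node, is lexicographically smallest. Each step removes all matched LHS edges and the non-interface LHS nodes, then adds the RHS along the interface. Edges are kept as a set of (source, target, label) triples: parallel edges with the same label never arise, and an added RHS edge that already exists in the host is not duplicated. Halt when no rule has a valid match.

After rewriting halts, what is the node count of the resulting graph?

initial: |V|=6 |E|=9  E = 0-p->0 0-q->1 0-q->2 0-q->5 1-p->0 1-r->0 1-q->4 3-q->1 4-p->4
step 1: apply R2 at {0↦4, 1↦1, 2↦0, 3↦5}  → |V|=5 |E|=8  E = 0-p->0 0-q->1 0-q->2 1-p->0 1-r->0 1-q->4 3-q->1 4-p->4
step 2: apply R3 at {0↦1, 1↦3, 2↦4}  → |V|=3 |E|=6  E = 0-p->0 0-q->1 0-q->2 1-p->0 1-r->0 1-r->1
step 3: apply R0 at {0↦0, 1↦1}  → |V|=3 |E|=3  E = 0-p->0 0-q->2 1-p->0
normal form: no rule applies after step 3
NF nodes: {0:B, 1:C, 2:C}

Answer: 3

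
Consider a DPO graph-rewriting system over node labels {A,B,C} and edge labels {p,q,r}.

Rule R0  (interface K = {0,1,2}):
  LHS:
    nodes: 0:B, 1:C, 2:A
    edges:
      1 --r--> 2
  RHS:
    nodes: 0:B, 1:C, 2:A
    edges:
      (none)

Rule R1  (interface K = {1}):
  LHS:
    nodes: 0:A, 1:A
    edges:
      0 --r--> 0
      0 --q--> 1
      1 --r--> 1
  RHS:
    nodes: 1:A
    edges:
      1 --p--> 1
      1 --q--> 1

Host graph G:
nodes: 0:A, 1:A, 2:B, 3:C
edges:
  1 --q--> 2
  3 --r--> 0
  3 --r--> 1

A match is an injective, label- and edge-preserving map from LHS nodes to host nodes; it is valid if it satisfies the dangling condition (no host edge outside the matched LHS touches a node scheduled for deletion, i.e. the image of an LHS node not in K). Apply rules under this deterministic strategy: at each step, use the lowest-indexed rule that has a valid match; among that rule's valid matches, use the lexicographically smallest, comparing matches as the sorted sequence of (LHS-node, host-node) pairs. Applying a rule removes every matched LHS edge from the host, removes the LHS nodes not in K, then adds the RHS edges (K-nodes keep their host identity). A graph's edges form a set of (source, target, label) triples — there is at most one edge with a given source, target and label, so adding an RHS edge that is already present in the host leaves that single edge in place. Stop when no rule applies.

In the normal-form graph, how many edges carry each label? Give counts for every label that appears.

initial: |V|=4 |E|=3  E = 1-q->2 3-r->0 3-r->1
step 1: apply R0 at {0↦2, 1↦3, 2↦0}  → |V|=4 |E|=2  E = 1-q->2 3-r->1
step 2: apply R0 at {0↦2, 1↦3, 2↦1}  → |V|=4 |E|=1  E = 1-q->2
final graph: no rule applies after step 2
NF edges: [(1, 2, 'q')]

Answer: q:1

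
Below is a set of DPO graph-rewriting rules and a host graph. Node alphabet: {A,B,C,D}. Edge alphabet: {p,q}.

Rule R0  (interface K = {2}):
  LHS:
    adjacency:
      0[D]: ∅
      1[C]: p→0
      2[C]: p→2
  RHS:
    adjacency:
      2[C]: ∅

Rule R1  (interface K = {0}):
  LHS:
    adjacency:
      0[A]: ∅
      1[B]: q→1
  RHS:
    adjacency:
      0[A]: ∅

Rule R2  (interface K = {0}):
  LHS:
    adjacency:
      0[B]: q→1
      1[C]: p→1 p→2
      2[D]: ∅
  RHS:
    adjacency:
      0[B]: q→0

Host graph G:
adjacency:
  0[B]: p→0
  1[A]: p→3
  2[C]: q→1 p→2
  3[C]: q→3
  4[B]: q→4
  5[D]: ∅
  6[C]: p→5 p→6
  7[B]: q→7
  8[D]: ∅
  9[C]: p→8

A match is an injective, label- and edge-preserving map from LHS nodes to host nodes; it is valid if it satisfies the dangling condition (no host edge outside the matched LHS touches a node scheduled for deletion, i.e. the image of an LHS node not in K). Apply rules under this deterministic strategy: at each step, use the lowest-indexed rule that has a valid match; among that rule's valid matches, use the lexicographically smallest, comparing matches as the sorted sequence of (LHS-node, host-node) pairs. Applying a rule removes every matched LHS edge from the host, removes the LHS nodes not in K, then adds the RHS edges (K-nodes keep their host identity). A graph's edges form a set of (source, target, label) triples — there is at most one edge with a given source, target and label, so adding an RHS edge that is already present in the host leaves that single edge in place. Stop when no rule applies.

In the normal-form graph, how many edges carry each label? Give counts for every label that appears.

initial: |V|=10 |E|=10  E = 0-p->0 1-p->3 2-q->1 2-p->2 3-q->3 4-q->4 6-p->5 6-p->6 7-q->7 9-p->8
step 1: apply R0 at {0↦8, 1↦9, 2↦2}  → |V|=8 |E|=8  E = 0-p->0 1-p->3 2-q->1 3-q->3 4-q->4 6-p->5 6-p->6 7-q->7
step 2: apply R1 at {0↦1, 1↦4}  → |V|=7 |E|=7  E = 0-p->0 1-p->3 2-q->1 3-q->3 6-p->5 6-p->6 7-q->7
step 3: apply R1 at {0↦1, 1↦7}  → |V|=6 |E|=6  E = 0-p->0 1-p->3 2-q->1 3-q->3 6-p->5 6-p->6
final graph: no rule applies after step 3
NF edges: [(0, 0, 'p'), (1, 3, 'p'), (2, 1, 'q'), (3, 3, 'q'), (6, 5, 'p'), (6, 6, 'p')]

Answer: p:4 q:2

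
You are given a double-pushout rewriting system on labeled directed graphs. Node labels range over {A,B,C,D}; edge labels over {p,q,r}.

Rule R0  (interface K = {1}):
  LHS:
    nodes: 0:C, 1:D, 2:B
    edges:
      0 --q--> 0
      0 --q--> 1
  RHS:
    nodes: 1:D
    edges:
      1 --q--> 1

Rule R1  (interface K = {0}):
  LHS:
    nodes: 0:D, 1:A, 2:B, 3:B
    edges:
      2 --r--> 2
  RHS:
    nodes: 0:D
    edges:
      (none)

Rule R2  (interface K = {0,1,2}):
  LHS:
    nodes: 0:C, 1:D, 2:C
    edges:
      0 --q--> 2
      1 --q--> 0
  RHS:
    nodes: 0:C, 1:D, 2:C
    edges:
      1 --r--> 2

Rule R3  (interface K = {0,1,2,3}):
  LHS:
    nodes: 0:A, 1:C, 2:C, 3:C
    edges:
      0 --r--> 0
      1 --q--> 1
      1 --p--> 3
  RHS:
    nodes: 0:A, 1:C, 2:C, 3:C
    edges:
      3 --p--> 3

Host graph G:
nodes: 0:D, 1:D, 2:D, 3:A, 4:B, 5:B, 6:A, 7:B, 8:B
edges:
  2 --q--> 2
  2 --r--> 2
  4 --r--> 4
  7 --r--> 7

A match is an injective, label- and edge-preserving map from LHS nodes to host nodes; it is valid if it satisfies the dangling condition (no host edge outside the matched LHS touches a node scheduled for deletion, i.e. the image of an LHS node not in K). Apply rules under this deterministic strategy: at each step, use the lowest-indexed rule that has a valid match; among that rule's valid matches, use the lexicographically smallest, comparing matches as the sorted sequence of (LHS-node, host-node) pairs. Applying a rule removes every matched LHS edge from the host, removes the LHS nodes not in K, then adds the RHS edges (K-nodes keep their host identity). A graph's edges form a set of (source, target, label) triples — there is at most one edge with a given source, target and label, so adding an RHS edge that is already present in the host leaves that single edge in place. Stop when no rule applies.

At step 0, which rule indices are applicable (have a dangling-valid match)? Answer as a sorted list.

R0: no valid match — LHS pattern not found
R1: 24 valid matches — {0↦0, 1↦3, 2↦4, 3↦5}, {0↦0, 1↦3, 2↦4, 3↦8}, {0↦0, 1↦3, 2↦7, 3↦5} (+21 more)
R2: no valid match — LHS pattern not found
R3: no valid match — LHS pattern not found

Answer: [R1]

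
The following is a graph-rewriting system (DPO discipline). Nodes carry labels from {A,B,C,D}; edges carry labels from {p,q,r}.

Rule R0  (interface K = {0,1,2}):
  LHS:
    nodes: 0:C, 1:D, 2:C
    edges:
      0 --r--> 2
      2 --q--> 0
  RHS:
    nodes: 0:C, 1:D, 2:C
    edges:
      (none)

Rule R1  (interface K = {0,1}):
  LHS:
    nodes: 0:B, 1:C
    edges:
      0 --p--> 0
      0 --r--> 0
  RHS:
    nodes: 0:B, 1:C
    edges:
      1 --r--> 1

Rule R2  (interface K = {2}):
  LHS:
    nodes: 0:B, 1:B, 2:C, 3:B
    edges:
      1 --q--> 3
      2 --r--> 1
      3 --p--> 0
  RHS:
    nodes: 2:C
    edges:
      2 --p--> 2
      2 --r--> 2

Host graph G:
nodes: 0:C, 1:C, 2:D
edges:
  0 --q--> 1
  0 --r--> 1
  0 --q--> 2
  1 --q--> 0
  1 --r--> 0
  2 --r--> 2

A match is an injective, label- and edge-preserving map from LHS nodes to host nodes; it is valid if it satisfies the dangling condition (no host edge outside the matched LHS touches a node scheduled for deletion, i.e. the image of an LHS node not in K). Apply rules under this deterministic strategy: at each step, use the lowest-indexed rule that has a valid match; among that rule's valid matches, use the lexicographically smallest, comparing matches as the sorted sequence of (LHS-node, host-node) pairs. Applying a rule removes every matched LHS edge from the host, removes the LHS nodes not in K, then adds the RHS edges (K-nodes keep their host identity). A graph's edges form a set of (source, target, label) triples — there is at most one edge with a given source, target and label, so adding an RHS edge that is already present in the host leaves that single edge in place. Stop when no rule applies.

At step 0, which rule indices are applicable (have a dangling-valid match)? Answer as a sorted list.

Answer: [R0]

Steps:
R0: 2 valid matches — {0↦0, 1↦2, 2↦1}, {0↦1, 1↦2, 2↦0}
R1: no valid match — LHS pattern not found
R2: no valid match — LHS pattern not found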